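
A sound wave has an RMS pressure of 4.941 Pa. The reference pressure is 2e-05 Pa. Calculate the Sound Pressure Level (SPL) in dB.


Given values:
  p = 4.941 Pa
  p_ref = 2e-05 Pa
Formula: SPL = 20 * log10(p / p_ref)
Compute ratio: p / p_ref = 4.941 / 2e-05 = 247050
Compute log10: log10(247050) = 5.392785
Multiply: SPL = 20 * 5.392785 = 107.86

107.86 dB


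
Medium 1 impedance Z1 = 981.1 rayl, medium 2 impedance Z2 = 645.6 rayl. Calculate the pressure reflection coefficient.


Given values:
  Z1 = 981.1 rayl, Z2 = 645.6 rayl
Formula: R = (Z2 - Z1) / (Z2 + Z1)
Numerator: Z2 - Z1 = 645.6 - 981.1 = -335.5
Denominator: Z2 + Z1 = 645.6 + 981.1 = 1626.7
R = -335.5 / 1626.7 = -0.2062

-0.2062


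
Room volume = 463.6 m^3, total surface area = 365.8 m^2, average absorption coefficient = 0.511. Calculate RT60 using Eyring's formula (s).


Given values:
  V = 463.6 m^3, S = 365.8 m^2, alpha = 0.511
Formula: RT60 = 0.161 * V / (-S * ln(1 - alpha))
Compute ln(1 - 0.511) = ln(0.489) = -0.715393
Denominator: -365.8 * -0.715393 = 261.6908
Numerator: 0.161 * 463.6 = 74.6396
RT60 = 74.6396 / 261.6908 = 0.285

0.285 s


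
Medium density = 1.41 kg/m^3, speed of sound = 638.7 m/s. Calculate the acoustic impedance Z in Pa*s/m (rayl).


Given values:
  rho = 1.41 kg/m^3
  c = 638.7 m/s
Formula: Z = rho * c
Z = 1.41 * 638.7
Z = 900.57

900.57 rayl


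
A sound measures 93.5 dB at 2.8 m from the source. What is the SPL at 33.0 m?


Given values:
  SPL1 = 93.5 dB, r1 = 2.8 m, r2 = 33.0 m
Formula: SPL2 = SPL1 - 20 * log10(r2 / r1)
Compute ratio: r2 / r1 = 33.0 / 2.8 = 11.7857
Compute log10: log10(11.7857) = 1.071355
Compute drop: 20 * 1.071355 = 21.4271
SPL2 = 93.5 - 21.4271 = 72.07

72.07 dB


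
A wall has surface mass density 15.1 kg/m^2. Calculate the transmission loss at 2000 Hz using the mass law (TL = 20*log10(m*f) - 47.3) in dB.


Given values:
  m = 15.1 kg/m^2, f = 2000 Hz
Formula: TL = 20 * log10(m * f) - 47.3
Compute m * f = 15.1 * 2000 = 30200.0
Compute log10(30200.0) = 4.480007
Compute 20 * 4.480007 = 89.6001
TL = 89.6001 - 47.3 = 42.3

42.3 dB


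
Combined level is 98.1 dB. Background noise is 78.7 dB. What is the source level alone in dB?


Given values:
  L_total = 98.1 dB, L_bg = 78.7 dB
Formula: L_source = 10 * log10(10^(L_total/10) - 10^(L_bg/10))
Convert to linear:
  10^(98.1/10) = 6456542290.3465
  10^(78.7/10) = 74131024.1301
Difference: 6456542290.3465 - 74131024.1301 = 6382411266.2164
L_source = 10 * log10(6382411266.2164) = 98.05

98.05 dB


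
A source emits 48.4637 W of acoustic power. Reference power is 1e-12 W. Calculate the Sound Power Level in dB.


Given values:
  W = 48.4637 W
  W_ref = 1e-12 W
Formula: SWL = 10 * log10(W / W_ref)
Compute ratio: W / W_ref = 48463700000000
Compute log10: log10(48463700000000) = 13.685417
Multiply: SWL = 10 * 13.685417 = 136.85

136.85 dB


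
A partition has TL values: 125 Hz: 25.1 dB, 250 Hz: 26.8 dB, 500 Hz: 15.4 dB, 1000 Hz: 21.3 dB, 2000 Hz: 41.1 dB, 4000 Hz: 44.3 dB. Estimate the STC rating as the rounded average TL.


Given TL values at each frequency:
  125 Hz: 25.1 dB
  250 Hz: 26.8 dB
  500 Hz: 15.4 dB
  1000 Hz: 21.3 dB
  2000 Hz: 41.1 dB
  4000 Hz: 44.3 dB
Formula: STC ~ round(average of TL values)
Sum = 25.1 + 26.8 + 15.4 + 21.3 + 41.1 + 44.3 = 174.0
Average = 174.0 / 6 = 29.0
Rounded: 29

29


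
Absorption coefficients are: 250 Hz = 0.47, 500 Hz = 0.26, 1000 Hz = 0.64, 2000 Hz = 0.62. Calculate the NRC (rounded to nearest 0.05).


Given values:
  a_250 = 0.47, a_500 = 0.26
  a_1000 = 0.64, a_2000 = 0.62
Formula: NRC = (a250 + a500 + a1000 + a2000) / 4
Sum = 0.47 + 0.26 + 0.64 + 0.62 = 1.99
NRC = 1.99 / 4 = 0.4975
Rounded to nearest 0.05: 0.5

0.5


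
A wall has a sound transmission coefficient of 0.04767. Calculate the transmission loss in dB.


Given values:
  tau = 0.04767
Formula: TL = 10 * log10(1 / tau)
Compute 1 / tau = 1 / 0.04767 = 20.9776
Compute log10(20.9776) = 1.321756
TL = 10 * 1.321756 = 13.22

13.22 dB


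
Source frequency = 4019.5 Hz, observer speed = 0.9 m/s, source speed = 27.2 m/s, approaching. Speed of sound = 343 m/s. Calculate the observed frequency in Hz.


Given values:
  f_s = 4019.5 Hz, v_o = 0.9 m/s, v_s = 27.2 m/s
  Direction: approaching
Formula: f_o = f_s * (c + v_o) / (c - v_s)
Numerator: c + v_o = 343 + 0.9 = 343.9
Denominator: c - v_s = 343 - 27.2 = 315.8
f_o = 4019.5 * 343.9 / 315.8 = 4377.16

4377.16 Hz


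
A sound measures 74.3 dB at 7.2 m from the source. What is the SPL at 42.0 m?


Given values:
  SPL1 = 74.3 dB, r1 = 7.2 m, r2 = 42.0 m
Formula: SPL2 = SPL1 - 20 * log10(r2 / r1)
Compute ratio: r2 / r1 = 42.0 / 7.2 = 5.8333
Compute log10: log10(5.8333) = 0.765914
Compute drop: 20 * 0.765914 = 15.3183
SPL2 = 74.3 - 15.3183 = 58.98

58.98 dB


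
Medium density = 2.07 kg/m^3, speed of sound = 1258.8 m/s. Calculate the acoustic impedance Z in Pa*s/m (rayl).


Given values:
  rho = 2.07 kg/m^3
  c = 1258.8 m/s
Formula: Z = rho * c
Z = 2.07 * 1258.8
Z = 2605.72

2605.72 rayl


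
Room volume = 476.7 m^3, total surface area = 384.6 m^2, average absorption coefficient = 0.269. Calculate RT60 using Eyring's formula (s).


Given values:
  V = 476.7 m^3, S = 384.6 m^2, alpha = 0.269
Formula: RT60 = 0.161 * V / (-S * ln(1 - alpha))
Compute ln(1 - 0.269) = ln(0.731) = -0.313342
Denominator: -384.6 * -0.313342 = 120.5113
Numerator: 0.161 * 476.7 = 76.7487
RT60 = 76.7487 / 120.5113 = 0.637

0.637 s


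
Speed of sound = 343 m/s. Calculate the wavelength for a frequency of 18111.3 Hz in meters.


Given values:
  c = 343 m/s, f = 18111.3 Hz
Formula: lambda = c / f
lambda = 343 / 18111.3
lambda = 0.0189

0.0189 m


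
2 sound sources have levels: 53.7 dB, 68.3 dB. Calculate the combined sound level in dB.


Formula: L_total = 10 * log10( sum(10^(Li/10)) )
  Source 1: 10^(53.7/10) = 234422.8815
  Source 2: 10^(68.3/10) = 6760829.7539
Sum of linear values = 6995252.6354
L_total = 10 * log10(6995252.6354) = 68.45

68.45 dB


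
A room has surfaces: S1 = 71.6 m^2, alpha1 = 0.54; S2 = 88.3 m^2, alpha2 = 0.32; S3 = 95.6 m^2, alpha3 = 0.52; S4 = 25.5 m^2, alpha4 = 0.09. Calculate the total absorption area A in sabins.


Given surfaces:
  Surface 1: 71.6 * 0.54 = 38.664
  Surface 2: 88.3 * 0.32 = 28.256
  Surface 3: 95.6 * 0.52 = 49.712
  Surface 4: 25.5 * 0.09 = 2.295
Formula: A = sum(Si * alpha_i)
A = 38.664 + 28.256 + 49.712 + 2.295
A = 118.93

118.93 sabins


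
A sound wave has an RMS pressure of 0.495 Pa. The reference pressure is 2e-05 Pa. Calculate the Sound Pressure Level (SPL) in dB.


Given values:
  p = 0.495 Pa
  p_ref = 2e-05 Pa
Formula: SPL = 20 * log10(p / p_ref)
Compute ratio: p / p_ref = 0.495 / 2e-05 = 24750
Compute log10: log10(24750) = 4.393575
Multiply: SPL = 20 * 4.393575 = 87.87

87.87 dB


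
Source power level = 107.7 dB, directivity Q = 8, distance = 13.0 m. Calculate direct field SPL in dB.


Given values:
  Lw = 107.7 dB, Q = 8, r = 13.0 m
Formula: SPL = Lw + 10 * log10(Q / (4 * pi * r^2))
Compute 4 * pi * r^2 = 4 * pi * 13.0^2 = 2123.7166
Compute Q / denom = 8 / 2123.7166 = 0.00376698
Compute 10 * log10(0.00376698) = -24.2401
SPL = 107.7 + (-24.2401) = 83.46

83.46 dB


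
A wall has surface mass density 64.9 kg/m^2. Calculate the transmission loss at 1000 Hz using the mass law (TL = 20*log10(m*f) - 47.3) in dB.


Given values:
  m = 64.9 kg/m^2, f = 1000 Hz
Formula: TL = 20 * log10(m * f) - 47.3
Compute m * f = 64.9 * 1000 = 64900.0
Compute log10(64900.0) = 4.812245
Compute 20 * 4.812245 = 96.2449
TL = 96.2449 - 47.3 = 48.94

48.94 dB


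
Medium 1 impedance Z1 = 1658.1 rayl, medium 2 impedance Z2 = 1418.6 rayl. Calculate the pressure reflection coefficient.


Given values:
  Z1 = 1658.1 rayl, Z2 = 1418.6 rayl
Formula: R = (Z2 - Z1) / (Z2 + Z1)
Numerator: Z2 - Z1 = 1418.6 - 1658.1 = -239.5
Denominator: Z2 + Z1 = 1418.6 + 1658.1 = 3076.7
R = -239.5 / 3076.7 = -0.0778

-0.0778


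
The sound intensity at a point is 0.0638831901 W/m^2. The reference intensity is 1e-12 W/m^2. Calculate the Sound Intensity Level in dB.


Given values:
  I = 0.0638831901 W/m^2
  I_ref = 1e-12 W/m^2
Formula: SIL = 10 * log10(I / I_ref)
Compute ratio: I / I_ref = 63883190100
Compute log10: log10(63883190100) = 10.805387
Multiply: SIL = 10 * 10.805387 = 108.05

108.05 dB


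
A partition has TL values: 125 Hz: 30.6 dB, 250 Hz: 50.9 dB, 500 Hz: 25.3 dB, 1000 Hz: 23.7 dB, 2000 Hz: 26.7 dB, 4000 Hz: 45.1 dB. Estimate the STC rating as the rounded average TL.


Given TL values at each frequency:
  125 Hz: 30.6 dB
  250 Hz: 50.9 dB
  500 Hz: 25.3 dB
  1000 Hz: 23.7 dB
  2000 Hz: 26.7 dB
  4000 Hz: 45.1 dB
Formula: STC ~ round(average of TL values)
Sum = 30.6 + 50.9 + 25.3 + 23.7 + 26.7 + 45.1 = 202.3
Average = 202.3 / 6 = 33.72
Rounded: 34

34


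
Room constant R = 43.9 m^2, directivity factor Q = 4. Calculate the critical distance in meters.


Given values:
  R = 43.9 m^2, Q = 4
Formula: d_c = 0.141 * sqrt(Q * R)
Compute Q * R = 4 * 43.9 = 175.6
Compute sqrt(175.6) = 13.2514
d_c = 0.141 * 13.2514 = 1.868

1.868 m


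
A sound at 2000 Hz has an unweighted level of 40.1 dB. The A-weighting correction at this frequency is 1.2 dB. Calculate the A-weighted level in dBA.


Given values:
  SPL = 40.1 dB
  A-weighting at 2000 Hz = 1.2 dB
Formula: L_A = SPL + A_weight
L_A = 40.1 + (1.2)
L_A = 41.3

41.3 dBA


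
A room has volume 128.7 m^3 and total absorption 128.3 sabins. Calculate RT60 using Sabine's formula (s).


Given values:
  V = 128.7 m^3
  A = 128.3 sabins
Formula: RT60 = 0.161 * V / A
Numerator: 0.161 * 128.7 = 20.7207
RT60 = 20.7207 / 128.3 = 0.162

0.162 s


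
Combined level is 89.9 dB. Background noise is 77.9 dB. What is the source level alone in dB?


Given values:
  L_total = 89.9 dB, L_bg = 77.9 dB
Formula: L_source = 10 * log10(10^(L_total/10) - 10^(L_bg/10))
Convert to linear:
  10^(89.9/10) = 977237220.9558
  10^(77.9/10) = 61659500.1861
Difference: 977237220.9558 - 61659500.1861 = 915577720.7697
L_source = 10 * log10(915577720.7697) = 89.62

89.62 dB


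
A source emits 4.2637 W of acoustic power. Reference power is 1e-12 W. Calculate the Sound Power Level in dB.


Given values:
  W = 4.2637 W
  W_ref = 1e-12 W
Formula: SWL = 10 * log10(W / W_ref)
Compute ratio: W / W_ref = 4263700000000
Compute log10: log10(4263700000000) = 12.629787
Multiply: SWL = 10 * 12.629787 = 126.3

126.3 dB


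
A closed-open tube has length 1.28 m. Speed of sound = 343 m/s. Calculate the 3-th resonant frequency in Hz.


Given values:
  Tube type: closed-open, L = 1.28 m, c = 343 m/s, n = 3
Formula: f_n = (2n - 1) * c / (4 * L)
Compute 2n - 1 = 2*3 - 1 = 5
Compute 4 * L = 4 * 1.28 = 5.12
f = 5 * 343 / 5.12
f = 334.96

334.96 Hz


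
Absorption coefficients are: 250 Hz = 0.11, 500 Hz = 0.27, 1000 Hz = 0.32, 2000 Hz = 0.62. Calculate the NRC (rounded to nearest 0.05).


Given values:
  a_250 = 0.11, a_500 = 0.27
  a_1000 = 0.32, a_2000 = 0.62
Formula: NRC = (a250 + a500 + a1000 + a2000) / 4
Sum = 0.11 + 0.27 + 0.32 + 0.62 = 1.32
NRC = 1.32 / 4 = 0.33
Rounded to nearest 0.05: 0.35

0.35


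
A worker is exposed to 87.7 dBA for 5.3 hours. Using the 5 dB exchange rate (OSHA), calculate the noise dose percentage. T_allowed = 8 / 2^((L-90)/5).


Given values:
  L = 87.7 dBA, T = 5.3 hours
Formula: T_allowed = 8 / 2^((L - 90) / 5)
Compute exponent: (87.7 - 90) / 5 = -0.46
Compute 2^(-0.46) = 0.726986
T_allowed = 8 / 0.726986 = 11.004338 hours
Dose = (T / T_allowed) * 100
Dose = (5.3 / 11.004338) * 100 = 48.16

48.16 %


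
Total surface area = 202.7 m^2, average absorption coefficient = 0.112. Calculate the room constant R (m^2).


Given values:
  S = 202.7 m^2, alpha = 0.112
Formula: R = S * alpha / (1 - alpha)
Numerator: 202.7 * 0.112 = 22.7024
Denominator: 1 - 0.112 = 0.888
R = 22.7024 / 0.888 = 25.57

25.57 m^2


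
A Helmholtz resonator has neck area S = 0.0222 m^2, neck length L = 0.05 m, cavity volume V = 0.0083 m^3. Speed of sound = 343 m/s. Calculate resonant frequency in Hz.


Given values:
  S = 0.0222 m^2, L = 0.05 m, V = 0.0083 m^3, c = 343 m/s
Formula: f = (c / (2*pi)) * sqrt(S / (V * L))
Compute V * L = 0.0083 * 0.05 = 0.000415
Compute S / (V * L) = 0.0222 / 0.000415 = 53.494
Compute sqrt(53.494) = 7.313959
Compute c / (2*pi) = 343 / 6.283185 = 54.590148
f = 54.590148 * 7.313959 = 399.27

399.27 Hz


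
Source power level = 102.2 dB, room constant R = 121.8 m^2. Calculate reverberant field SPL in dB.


Given values:
  Lw = 102.2 dB, R = 121.8 m^2
Formula: SPL = Lw + 10 * log10(4 / R)
Compute 4 / R = 4 / 121.8 = 0.032841
Compute 10 * log10(0.032841) = -14.8358
SPL = 102.2 + (-14.8358) = 87.36

87.36 dB


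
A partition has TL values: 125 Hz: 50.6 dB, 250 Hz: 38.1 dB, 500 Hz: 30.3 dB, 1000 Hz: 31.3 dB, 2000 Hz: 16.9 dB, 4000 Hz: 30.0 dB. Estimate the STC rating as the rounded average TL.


Given TL values at each frequency:
  125 Hz: 50.6 dB
  250 Hz: 38.1 dB
  500 Hz: 30.3 dB
  1000 Hz: 31.3 dB
  2000 Hz: 16.9 dB
  4000 Hz: 30.0 dB
Formula: STC ~ round(average of TL values)
Sum = 50.6 + 38.1 + 30.3 + 31.3 + 16.9 + 30.0 = 197.2
Average = 197.2 / 6 = 32.87
Rounded: 33

33


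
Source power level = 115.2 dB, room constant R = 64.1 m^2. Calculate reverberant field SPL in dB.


Given values:
  Lw = 115.2 dB, R = 64.1 m^2
Formula: SPL = Lw + 10 * log10(4 / R)
Compute 4 / R = 4 / 64.1 = 0.062402
Compute 10 * log10(0.062402) = -12.048
SPL = 115.2 + (-12.048) = 103.15

103.15 dB


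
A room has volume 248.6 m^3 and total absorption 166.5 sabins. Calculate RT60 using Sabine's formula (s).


Given values:
  V = 248.6 m^3
  A = 166.5 sabins
Formula: RT60 = 0.161 * V / A
Numerator: 0.161 * 248.6 = 40.0246
RT60 = 40.0246 / 166.5 = 0.24

0.24 s


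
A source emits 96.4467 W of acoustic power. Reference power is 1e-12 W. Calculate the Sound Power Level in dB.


Given values:
  W = 96.4467 W
  W_ref = 1e-12 W
Formula: SWL = 10 * log10(W / W_ref)
Compute ratio: W / W_ref = 96446700000000
Compute log10: log10(96446700000000) = 13.984287
Multiply: SWL = 10 * 13.984287 = 139.84

139.84 dB


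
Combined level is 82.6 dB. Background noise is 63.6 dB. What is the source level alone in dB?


Given values:
  L_total = 82.6 dB, L_bg = 63.6 dB
Formula: L_source = 10 * log10(10^(L_total/10) - 10^(L_bg/10))
Convert to linear:
  10^(82.6/10) = 181970085.861
  10^(63.6/10) = 2290867.6528
Difference: 181970085.861 - 2290867.6528 = 179679218.2082
L_source = 10 * log10(179679218.2082) = 82.54

82.54 dB


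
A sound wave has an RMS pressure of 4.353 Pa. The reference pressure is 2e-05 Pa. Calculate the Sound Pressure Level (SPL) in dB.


Given values:
  p = 4.353 Pa
  p_ref = 2e-05 Pa
Formula: SPL = 20 * log10(p / p_ref)
Compute ratio: p / p_ref = 4.353 / 2e-05 = 217650
Compute log10: log10(217650) = 5.337759
Multiply: SPL = 20 * 5.337759 = 106.76

106.76 dB


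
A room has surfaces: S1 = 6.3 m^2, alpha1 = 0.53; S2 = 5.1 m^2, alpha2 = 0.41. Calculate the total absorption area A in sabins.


Given surfaces:
  Surface 1: 6.3 * 0.53 = 3.339
  Surface 2: 5.1 * 0.41 = 2.091
Formula: A = sum(Si * alpha_i)
A = 3.339 + 2.091
A = 5.43

5.43 sabins


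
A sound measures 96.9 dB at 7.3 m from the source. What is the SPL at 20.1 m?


Given values:
  SPL1 = 96.9 dB, r1 = 7.3 m, r2 = 20.1 m
Formula: SPL2 = SPL1 - 20 * log10(r2 / r1)
Compute ratio: r2 / r1 = 20.1 / 7.3 = 2.7534
Compute log10: log10(2.7534) = 0.439869
Compute drop: 20 * 0.439869 = 8.7974
SPL2 = 96.9 - 8.7974 = 88.1

88.1 dB


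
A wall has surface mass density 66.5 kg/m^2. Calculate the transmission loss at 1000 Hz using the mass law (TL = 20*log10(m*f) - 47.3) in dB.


Given values:
  m = 66.5 kg/m^2, f = 1000 Hz
Formula: TL = 20 * log10(m * f) - 47.3
Compute m * f = 66.5 * 1000 = 66500.0
Compute log10(66500.0) = 4.822822
Compute 20 * 4.822822 = 96.4564
TL = 96.4564 - 47.3 = 49.16

49.16 dB


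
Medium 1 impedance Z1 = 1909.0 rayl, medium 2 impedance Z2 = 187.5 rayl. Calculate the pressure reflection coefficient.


Given values:
  Z1 = 1909.0 rayl, Z2 = 187.5 rayl
Formula: R = (Z2 - Z1) / (Z2 + Z1)
Numerator: Z2 - Z1 = 187.5 - 1909.0 = -1721.5
Denominator: Z2 + Z1 = 187.5 + 1909.0 = 2096.5
R = -1721.5 / 2096.5 = -0.8211

-0.8211


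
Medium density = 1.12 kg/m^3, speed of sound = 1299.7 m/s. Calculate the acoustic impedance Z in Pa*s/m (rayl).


Given values:
  rho = 1.12 kg/m^3
  c = 1299.7 m/s
Formula: Z = rho * c
Z = 1.12 * 1299.7
Z = 1455.66

1455.66 rayl


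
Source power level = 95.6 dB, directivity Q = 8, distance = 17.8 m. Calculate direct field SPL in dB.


Given values:
  Lw = 95.6 dB, Q = 8, r = 17.8 m
Formula: SPL = Lw + 10 * log10(Q / (4 * pi * r^2))
Compute 4 * pi * r^2 = 4 * pi * 17.8^2 = 3981.5289
Compute Q / denom = 8 / 3981.5289 = 0.00200928
Compute 10 * log10(0.00200928) = -26.9696
SPL = 95.6 + (-26.9696) = 68.63

68.63 dB


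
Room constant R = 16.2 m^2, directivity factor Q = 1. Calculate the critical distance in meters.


Given values:
  R = 16.2 m^2, Q = 1
Formula: d_c = 0.141 * sqrt(Q * R)
Compute Q * R = 1 * 16.2 = 16.2
Compute sqrt(16.2) = 4.0249
d_c = 0.141 * 4.0249 = 0.568

0.568 m


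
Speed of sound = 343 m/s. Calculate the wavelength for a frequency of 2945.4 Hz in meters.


Given values:
  c = 343 m/s, f = 2945.4 Hz
Formula: lambda = c / f
lambda = 343 / 2945.4
lambda = 0.1165

0.1165 m


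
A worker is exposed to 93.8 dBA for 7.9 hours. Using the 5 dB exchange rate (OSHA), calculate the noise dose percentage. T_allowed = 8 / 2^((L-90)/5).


Given values:
  L = 93.8 dBA, T = 7.9 hours
Formula: T_allowed = 8 / 2^((L - 90) / 5)
Compute exponent: (93.8 - 90) / 5 = 0.76
Compute 2^(0.76) = 1.693491
T_allowed = 8 / 1.693491 = 4.72397 hours
Dose = (T / T_allowed) * 100
Dose = (7.9 / 4.72397) * 100 = 167.23

167.23 %


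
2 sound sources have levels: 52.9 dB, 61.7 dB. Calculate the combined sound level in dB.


Formula: L_total = 10 * log10( sum(10^(Li/10)) )
  Source 1: 10^(52.9/10) = 194984.46
  Source 2: 10^(61.7/10) = 1479108.3882
Sum of linear values = 1674092.8482
L_total = 10 * log10(1674092.8482) = 62.24

62.24 dB


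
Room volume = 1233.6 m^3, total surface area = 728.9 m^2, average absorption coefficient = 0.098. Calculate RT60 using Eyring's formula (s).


Given values:
  V = 1233.6 m^3, S = 728.9 m^2, alpha = 0.098
Formula: RT60 = 0.161 * V / (-S * ln(1 - alpha))
Compute ln(1 - 0.098) = ln(0.902) = -0.103141
Denominator: -728.9 * -0.103141 = 75.1795
Numerator: 0.161 * 1233.6 = 198.6096
RT60 = 198.6096 / 75.1795 = 2.642

2.642 s


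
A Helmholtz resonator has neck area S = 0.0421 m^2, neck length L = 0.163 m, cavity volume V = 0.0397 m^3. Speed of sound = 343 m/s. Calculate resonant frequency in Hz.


Given values:
  S = 0.0421 m^2, L = 0.163 m, V = 0.0397 m^3, c = 343 m/s
Formula: f = (c / (2*pi)) * sqrt(S / (V * L))
Compute V * L = 0.0397 * 0.163 = 0.0064711
Compute S / (V * L) = 0.0421 / 0.0064711 = 6.5058
Compute sqrt(6.5058) = 2.550647
Compute c / (2*pi) = 343 / 6.283185 = 54.590148
f = 54.590148 * 2.550647 = 139.24

139.24 Hz


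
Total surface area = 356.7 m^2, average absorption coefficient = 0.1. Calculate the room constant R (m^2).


Given values:
  S = 356.7 m^2, alpha = 0.1
Formula: R = S * alpha / (1 - alpha)
Numerator: 356.7 * 0.1 = 35.67
Denominator: 1 - 0.1 = 0.9
R = 35.67 / 0.9 = 39.63

39.63 m^2


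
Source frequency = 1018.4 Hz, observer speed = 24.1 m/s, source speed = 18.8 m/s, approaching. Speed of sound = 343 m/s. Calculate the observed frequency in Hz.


Given values:
  f_s = 1018.4 Hz, v_o = 24.1 m/s, v_s = 18.8 m/s
  Direction: approaching
Formula: f_o = f_s * (c + v_o) / (c - v_s)
Numerator: c + v_o = 343 + 24.1 = 367.1
Denominator: c - v_s = 343 - 18.8 = 324.2
f_o = 1018.4 * 367.1 / 324.2 = 1153.16

1153.16 Hz


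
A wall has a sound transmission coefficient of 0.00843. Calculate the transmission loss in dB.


Given values:
  tau = 0.00843
Formula: TL = 10 * log10(1 / tau)
Compute 1 / tau = 1 / 0.00843 = 118.624
Compute log10(118.624) = 2.074173
TL = 10 * 2.074173 = 20.74

20.74 dB


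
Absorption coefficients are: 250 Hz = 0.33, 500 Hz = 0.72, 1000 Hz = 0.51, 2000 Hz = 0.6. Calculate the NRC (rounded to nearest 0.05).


Given values:
  a_250 = 0.33, a_500 = 0.72
  a_1000 = 0.51, a_2000 = 0.6
Formula: NRC = (a250 + a500 + a1000 + a2000) / 4
Sum = 0.33 + 0.72 + 0.51 + 0.6 = 2.16
NRC = 2.16 / 4 = 0.54
Rounded to nearest 0.05: 0.55

0.55


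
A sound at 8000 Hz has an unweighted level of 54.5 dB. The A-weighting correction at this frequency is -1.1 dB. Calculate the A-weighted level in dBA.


Given values:
  SPL = 54.5 dB
  A-weighting at 8000 Hz = -1.1 dB
Formula: L_A = SPL + A_weight
L_A = 54.5 + (-1.1)
L_A = 53.4

53.4 dBA


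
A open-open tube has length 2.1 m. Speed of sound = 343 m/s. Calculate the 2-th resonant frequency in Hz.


Given values:
  Tube type: open-open, L = 2.1 m, c = 343 m/s, n = 2
Formula: f_n = n * c / (2 * L)
Compute 2 * L = 2 * 2.1 = 4.2
f = 2 * 343 / 4.2
f = 163.33

163.33 Hz


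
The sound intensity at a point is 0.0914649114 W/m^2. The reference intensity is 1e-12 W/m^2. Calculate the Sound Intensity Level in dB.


Given values:
  I = 0.0914649114 W/m^2
  I_ref = 1e-12 W/m^2
Formula: SIL = 10 * log10(I / I_ref)
Compute ratio: I / I_ref = 91464911400
Compute log10: log10(91464911400) = 10.961255
Multiply: SIL = 10 * 10.961255 = 109.61

109.61 dB


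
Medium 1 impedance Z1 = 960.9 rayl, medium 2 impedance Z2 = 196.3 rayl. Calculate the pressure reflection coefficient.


Given values:
  Z1 = 960.9 rayl, Z2 = 196.3 rayl
Formula: R = (Z2 - Z1) / (Z2 + Z1)
Numerator: Z2 - Z1 = 196.3 - 960.9 = -764.6
Denominator: Z2 + Z1 = 196.3 + 960.9 = 1157.2
R = -764.6 / 1157.2 = -0.6607

-0.6607


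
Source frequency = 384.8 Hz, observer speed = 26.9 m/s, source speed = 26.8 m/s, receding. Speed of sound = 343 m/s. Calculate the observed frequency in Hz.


Given values:
  f_s = 384.8 Hz, v_o = 26.9 m/s, v_s = 26.8 m/s
  Direction: receding
Formula: f_o = f_s * (c - v_o) / (c + v_s)
Numerator: c - v_o = 343 - 26.9 = 316.1
Denominator: c + v_s = 343 + 26.8 = 369.8
f_o = 384.8 * 316.1 / 369.8 = 328.92

328.92 Hz


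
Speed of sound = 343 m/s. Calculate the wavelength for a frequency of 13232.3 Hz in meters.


Given values:
  c = 343 m/s, f = 13232.3 Hz
Formula: lambda = c / f
lambda = 343 / 13232.3
lambda = 0.0259

0.0259 m


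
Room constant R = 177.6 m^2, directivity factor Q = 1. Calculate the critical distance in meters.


Given values:
  R = 177.6 m^2, Q = 1
Formula: d_c = 0.141 * sqrt(Q * R)
Compute Q * R = 1 * 177.6 = 177.6
Compute sqrt(177.6) = 13.3267
d_c = 0.141 * 13.3267 = 1.879

1.879 m


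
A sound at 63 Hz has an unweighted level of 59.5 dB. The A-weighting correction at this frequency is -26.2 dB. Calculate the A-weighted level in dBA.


Given values:
  SPL = 59.5 dB
  A-weighting at 63 Hz = -26.2 dB
Formula: L_A = SPL + A_weight
L_A = 59.5 + (-26.2)
L_A = 33.3

33.3 dBA


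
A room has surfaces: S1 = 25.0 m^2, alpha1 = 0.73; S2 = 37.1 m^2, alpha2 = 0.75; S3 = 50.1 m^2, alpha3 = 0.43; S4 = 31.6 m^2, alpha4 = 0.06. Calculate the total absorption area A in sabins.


Given surfaces:
  Surface 1: 25.0 * 0.73 = 18.25
  Surface 2: 37.1 * 0.75 = 27.825
  Surface 3: 50.1 * 0.43 = 21.543
  Surface 4: 31.6 * 0.06 = 1.896
Formula: A = sum(Si * alpha_i)
A = 18.25 + 27.825 + 21.543 + 1.896
A = 69.51

69.51 sabins


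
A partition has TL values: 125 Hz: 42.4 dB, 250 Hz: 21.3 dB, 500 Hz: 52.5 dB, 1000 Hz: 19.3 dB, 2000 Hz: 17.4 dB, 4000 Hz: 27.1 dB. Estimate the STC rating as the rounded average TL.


Given TL values at each frequency:
  125 Hz: 42.4 dB
  250 Hz: 21.3 dB
  500 Hz: 52.5 dB
  1000 Hz: 19.3 dB
  2000 Hz: 17.4 dB
  4000 Hz: 27.1 dB
Formula: STC ~ round(average of TL values)
Sum = 42.4 + 21.3 + 52.5 + 19.3 + 17.4 + 27.1 = 180.0
Average = 180.0 / 6 = 30.0
Rounded: 30

30


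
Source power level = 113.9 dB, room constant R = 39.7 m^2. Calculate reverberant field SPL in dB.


Given values:
  Lw = 113.9 dB, R = 39.7 m^2
Formula: SPL = Lw + 10 * log10(4 / R)
Compute 4 / R = 4 / 39.7 = 0.100756
Compute 10 * log10(0.100756) = -9.9673
SPL = 113.9 + (-9.9673) = 103.93

103.93 dB


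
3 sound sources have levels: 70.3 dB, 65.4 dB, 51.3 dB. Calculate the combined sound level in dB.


Formula: L_total = 10 * log10( sum(10^(Li/10)) )
  Source 1: 10^(70.3/10) = 10715193.0524
  Source 2: 10^(65.4/10) = 3467368.5045
  Source 3: 10^(51.3/10) = 134896.2883
Sum of linear values = 14317457.8452
L_total = 10 * log10(14317457.8452) = 71.56

71.56 dB


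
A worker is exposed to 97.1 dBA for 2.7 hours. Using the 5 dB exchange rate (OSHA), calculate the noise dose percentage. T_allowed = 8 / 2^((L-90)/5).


Given values:
  L = 97.1 dBA, T = 2.7 hours
Formula: T_allowed = 8 / 2^((L - 90) / 5)
Compute exponent: (97.1 - 90) / 5 = 1.42
Compute 2^(1.42) = 2.675855
T_allowed = 8 / 2.675855 = 2.989699 hours
Dose = (T / T_allowed) * 100
Dose = (2.7 / 2.989699) * 100 = 90.31

90.31 %


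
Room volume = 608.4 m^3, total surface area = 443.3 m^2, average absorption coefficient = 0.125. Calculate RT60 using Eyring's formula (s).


Given values:
  V = 608.4 m^3, S = 443.3 m^2, alpha = 0.125
Formula: RT60 = 0.161 * V / (-S * ln(1 - alpha))
Compute ln(1 - 0.125) = ln(0.875) = -0.133531
Denominator: -443.3 * -0.133531 = 59.1943
Numerator: 0.161 * 608.4 = 97.9524
RT60 = 97.9524 / 59.1943 = 1.655

1.655 s


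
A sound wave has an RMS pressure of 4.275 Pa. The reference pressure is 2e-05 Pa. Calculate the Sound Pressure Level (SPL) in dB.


Given values:
  p = 4.275 Pa
  p_ref = 2e-05 Pa
Formula: SPL = 20 * log10(p / p_ref)
Compute ratio: p / p_ref = 4.275 / 2e-05 = 213750
Compute log10: log10(213750) = 5.329906
Multiply: SPL = 20 * 5.329906 = 106.6

106.6 dB


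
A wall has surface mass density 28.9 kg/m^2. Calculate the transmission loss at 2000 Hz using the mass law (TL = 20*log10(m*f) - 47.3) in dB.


Given values:
  m = 28.9 kg/m^2, f = 2000 Hz
Formula: TL = 20 * log10(m * f) - 47.3
Compute m * f = 28.9 * 2000 = 57800.0
Compute log10(57800.0) = 4.761928
Compute 20 * 4.761928 = 95.2386
TL = 95.2386 - 47.3 = 47.94

47.94 dB


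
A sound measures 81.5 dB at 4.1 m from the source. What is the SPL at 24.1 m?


Given values:
  SPL1 = 81.5 dB, r1 = 4.1 m, r2 = 24.1 m
Formula: SPL2 = SPL1 - 20 * log10(r2 / r1)
Compute ratio: r2 / r1 = 24.1 / 4.1 = 5.878
Compute log10: log10(5.878) = 0.76923
Compute drop: 20 * 0.76923 = 15.3846
SPL2 = 81.5 - 15.3846 = 66.12

66.12 dB


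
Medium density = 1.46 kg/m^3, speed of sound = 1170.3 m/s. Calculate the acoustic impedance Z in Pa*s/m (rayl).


Given values:
  rho = 1.46 kg/m^3
  c = 1170.3 m/s
Formula: Z = rho * c
Z = 1.46 * 1170.3
Z = 1708.64

1708.64 rayl


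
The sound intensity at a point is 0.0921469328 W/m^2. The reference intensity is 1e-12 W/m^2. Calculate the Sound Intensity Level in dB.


Given values:
  I = 0.0921469328 W/m^2
  I_ref = 1e-12 W/m^2
Formula: SIL = 10 * log10(I / I_ref)
Compute ratio: I / I_ref = 92146932800
Compute log10: log10(92146932800) = 10.964481
Multiply: SIL = 10 * 10.964481 = 109.64

109.64 dB


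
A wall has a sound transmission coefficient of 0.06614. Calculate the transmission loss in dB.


Given values:
  tau = 0.06614
Formula: TL = 10 * log10(1 / tau)
Compute 1 / tau = 1 / 0.06614 = 15.1194
Compute log10(15.1194) = 1.179535
TL = 10 * 1.179535 = 11.8

11.8 dB


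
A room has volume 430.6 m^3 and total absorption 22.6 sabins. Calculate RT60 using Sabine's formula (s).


Given values:
  V = 430.6 m^3
  A = 22.6 sabins
Formula: RT60 = 0.161 * V / A
Numerator: 0.161 * 430.6 = 69.3266
RT60 = 69.3266 / 22.6 = 3.068

3.068 s


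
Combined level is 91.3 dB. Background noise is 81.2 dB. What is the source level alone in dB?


Given values:
  L_total = 91.3 dB, L_bg = 81.2 dB
Formula: L_source = 10 * log10(10^(L_total/10) - 10^(L_bg/10))
Convert to linear:
  10^(91.3/10) = 1348962882.5917
  10^(81.2/10) = 131825673.8556
Difference: 1348962882.5917 - 131825673.8556 = 1217137208.7361
L_source = 10 * log10(1217137208.7361) = 90.85

90.85 dB


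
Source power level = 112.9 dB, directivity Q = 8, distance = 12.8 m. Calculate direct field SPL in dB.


Given values:
  Lw = 112.9 dB, Q = 8, r = 12.8 m
Formula: SPL = Lw + 10 * log10(Q / (4 * pi * r^2))
Compute 4 * pi * r^2 = 4 * pi * 12.8^2 = 2058.8742
Compute Q / denom = 8 / 2058.8742 = 0.00388562
Compute 10 * log10(0.00388562) = -24.1054
SPL = 112.9 + (-24.1054) = 88.79

88.79 dB


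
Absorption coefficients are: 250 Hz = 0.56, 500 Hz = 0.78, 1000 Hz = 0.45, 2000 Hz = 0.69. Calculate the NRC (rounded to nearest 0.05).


Given values:
  a_250 = 0.56, a_500 = 0.78
  a_1000 = 0.45, a_2000 = 0.69
Formula: NRC = (a250 + a500 + a1000 + a2000) / 4
Sum = 0.56 + 0.78 + 0.45 + 0.69 = 2.48
NRC = 2.48 / 4 = 0.62
Rounded to nearest 0.05: 0.6

0.6


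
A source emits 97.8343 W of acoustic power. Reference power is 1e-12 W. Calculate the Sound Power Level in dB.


Given values:
  W = 97.8343 W
  W_ref = 1e-12 W
Formula: SWL = 10 * log10(W / W_ref)
Compute ratio: W / W_ref = 97834300000000
Compute log10: log10(97834300000000) = 13.990491
Multiply: SWL = 10 * 13.990491 = 139.9

139.9 dB


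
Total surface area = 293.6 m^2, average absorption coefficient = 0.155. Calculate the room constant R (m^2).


Given values:
  S = 293.6 m^2, alpha = 0.155
Formula: R = S * alpha / (1 - alpha)
Numerator: 293.6 * 0.155 = 45.508
Denominator: 1 - 0.155 = 0.845
R = 45.508 / 0.845 = 53.86

53.86 m^2


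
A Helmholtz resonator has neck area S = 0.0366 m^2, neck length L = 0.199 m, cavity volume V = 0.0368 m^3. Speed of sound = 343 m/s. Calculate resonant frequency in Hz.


Given values:
  S = 0.0366 m^2, L = 0.199 m, V = 0.0368 m^3, c = 343 m/s
Formula: f = (c / (2*pi)) * sqrt(S / (V * L))
Compute V * L = 0.0368 * 0.199 = 0.0073232
Compute S / (V * L) = 0.0366 / 0.0073232 = 4.9978
Compute sqrt(4.9978) = 2.235576
Compute c / (2*pi) = 343 / 6.283185 = 54.590148
f = 54.590148 * 2.235576 = 122.04

122.04 Hz


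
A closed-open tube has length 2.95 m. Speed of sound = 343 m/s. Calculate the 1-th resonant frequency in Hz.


Given values:
  Tube type: closed-open, L = 2.95 m, c = 343 m/s, n = 1
Formula: f_n = (2n - 1) * c / (4 * L)
Compute 2n - 1 = 2*1 - 1 = 1
Compute 4 * L = 4 * 2.95 = 11.8
f = 1 * 343 / 11.8
f = 29.07

29.07 Hz


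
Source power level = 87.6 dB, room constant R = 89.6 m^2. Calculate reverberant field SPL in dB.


Given values:
  Lw = 87.6 dB, R = 89.6 m^2
Formula: SPL = Lw + 10 * log10(4 / R)
Compute 4 / R = 4 / 89.6 = 0.044643
Compute 10 * log10(0.044643) = -13.5025
SPL = 87.6 + (-13.5025) = 74.1

74.1 dB


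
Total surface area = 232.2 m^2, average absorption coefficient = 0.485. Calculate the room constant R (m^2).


Given values:
  S = 232.2 m^2, alpha = 0.485
Formula: R = S * alpha / (1 - alpha)
Numerator: 232.2 * 0.485 = 112.617
Denominator: 1 - 0.485 = 0.515
R = 112.617 / 0.515 = 218.67

218.67 m^2


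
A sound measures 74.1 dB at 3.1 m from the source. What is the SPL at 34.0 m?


Given values:
  SPL1 = 74.1 dB, r1 = 3.1 m, r2 = 34.0 m
Formula: SPL2 = SPL1 - 20 * log10(r2 / r1)
Compute ratio: r2 / r1 = 34.0 / 3.1 = 10.9677
Compute log10: log10(10.9677) = 1.040116
Compute drop: 20 * 1.040116 = 20.8023
SPL2 = 74.1 - 20.8023 = 53.3

53.3 dB


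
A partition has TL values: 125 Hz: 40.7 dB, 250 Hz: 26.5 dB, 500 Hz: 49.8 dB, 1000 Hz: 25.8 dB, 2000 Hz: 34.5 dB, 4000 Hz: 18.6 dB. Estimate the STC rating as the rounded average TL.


Given TL values at each frequency:
  125 Hz: 40.7 dB
  250 Hz: 26.5 dB
  500 Hz: 49.8 dB
  1000 Hz: 25.8 dB
  2000 Hz: 34.5 dB
  4000 Hz: 18.6 dB
Formula: STC ~ round(average of TL values)
Sum = 40.7 + 26.5 + 49.8 + 25.8 + 34.5 + 18.6 = 195.9
Average = 195.9 / 6 = 32.65
Rounded: 33

33


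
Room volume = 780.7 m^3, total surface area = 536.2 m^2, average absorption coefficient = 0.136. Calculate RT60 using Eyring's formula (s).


Given values:
  V = 780.7 m^3, S = 536.2 m^2, alpha = 0.136
Formula: RT60 = 0.161 * V / (-S * ln(1 - alpha))
Compute ln(1 - 0.136) = ln(0.864) = -0.146183
Denominator: -536.2 * -0.146183 = 78.3833
Numerator: 0.161 * 780.7 = 125.6927
RT60 = 125.6927 / 78.3833 = 1.604

1.604 s


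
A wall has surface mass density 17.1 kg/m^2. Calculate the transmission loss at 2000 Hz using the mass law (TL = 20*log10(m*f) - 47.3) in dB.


Given values:
  m = 17.1 kg/m^2, f = 2000 Hz
Formula: TL = 20 * log10(m * f) - 47.3
Compute m * f = 17.1 * 2000 = 34200.0
Compute log10(34200.0) = 4.534026
Compute 20 * 4.534026 = 90.6805
TL = 90.6805 - 47.3 = 43.38

43.38 dB


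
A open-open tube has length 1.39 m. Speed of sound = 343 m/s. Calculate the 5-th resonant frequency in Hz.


Given values:
  Tube type: open-open, L = 1.39 m, c = 343 m/s, n = 5
Formula: f_n = n * c / (2 * L)
Compute 2 * L = 2 * 1.39 = 2.78
f = 5 * 343 / 2.78
f = 616.91

616.91 Hz


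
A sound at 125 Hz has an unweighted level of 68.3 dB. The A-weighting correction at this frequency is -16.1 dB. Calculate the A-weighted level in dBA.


Given values:
  SPL = 68.3 dB
  A-weighting at 125 Hz = -16.1 dB
Formula: L_A = SPL + A_weight
L_A = 68.3 + (-16.1)
L_A = 52.2

52.2 dBA


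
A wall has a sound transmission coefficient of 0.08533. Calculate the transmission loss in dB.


Given values:
  tau = 0.08533
Formula: TL = 10 * log10(1 / tau)
Compute 1 / tau = 1 / 0.08533 = 11.7192
Compute log10(11.7192) = 1.068898
TL = 10 * 1.068898 = 10.69

10.69 dB


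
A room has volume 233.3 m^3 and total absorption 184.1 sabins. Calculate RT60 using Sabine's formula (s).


Given values:
  V = 233.3 m^3
  A = 184.1 sabins
Formula: RT60 = 0.161 * V / A
Numerator: 0.161 * 233.3 = 37.5613
RT60 = 37.5613 / 184.1 = 0.204

0.204 s


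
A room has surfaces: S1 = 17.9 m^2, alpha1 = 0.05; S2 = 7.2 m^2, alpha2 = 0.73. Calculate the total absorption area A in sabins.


Given surfaces:
  Surface 1: 17.9 * 0.05 = 0.895
  Surface 2: 7.2 * 0.73 = 5.256
Formula: A = sum(Si * alpha_i)
A = 0.895 + 5.256
A = 6.15

6.15 sabins


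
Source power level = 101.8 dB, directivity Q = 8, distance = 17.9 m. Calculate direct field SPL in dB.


Given values:
  Lw = 101.8 dB, Q = 8, r = 17.9 m
Formula: SPL = Lw + 10 * log10(Q / (4 * pi * r^2))
Compute 4 * pi * r^2 = 4 * pi * 17.9^2 = 4026.3908
Compute Q / denom = 8 / 4026.3908 = 0.00198689
Compute 10 * log10(0.00198689) = -27.0183
SPL = 101.8 + (-27.0183) = 74.78

74.78 dB


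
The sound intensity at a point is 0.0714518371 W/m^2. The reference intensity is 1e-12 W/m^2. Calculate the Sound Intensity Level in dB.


Given values:
  I = 0.0714518371 W/m^2
  I_ref = 1e-12 W/m^2
Formula: SIL = 10 * log10(I / I_ref)
Compute ratio: I / I_ref = 71451837100
Compute log10: log10(71451837100) = 10.854013
Multiply: SIL = 10 * 10.854013 = 108.54

108.54 dB


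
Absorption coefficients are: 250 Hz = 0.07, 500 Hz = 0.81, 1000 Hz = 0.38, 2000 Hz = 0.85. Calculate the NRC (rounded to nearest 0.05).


Given values:
  a_250 = 0.07, a_500 = 0.81
  a_1000 = 0.38, a_2000 = 0.85
Formula: NRC = (a250 + a500 + a1000 + a2000) / 4
Sum = 0.07 + 0.81 + 0.38 + 0.85 = 2.11
NRC = 2.11 / 4 = 0.5275
Rounded to nearest 0.05: 0.55

0.55


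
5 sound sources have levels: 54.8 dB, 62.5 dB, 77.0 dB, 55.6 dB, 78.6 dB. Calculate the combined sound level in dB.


Formula: L_total = 10 * log10( sum(10^(Li/10)) )
  Source 1: 10^(54.8/10) = 301995.172
  Source 2: 10^(62.5/10) = 1778279.41
  Source 3: 10^(77.0/10) = 50118723.3627
  Source 4: 10^(55.6/10) = 363078.0548
  Source 5: 10^(78.6/10) = 72443596.0075
Sum of linear values = 125005672.007
L_total = 10 * log10(125005672.007) = 80.97

80.97 dB


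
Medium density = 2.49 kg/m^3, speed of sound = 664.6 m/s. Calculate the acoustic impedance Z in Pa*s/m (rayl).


Given values:
  rho = 2.49 kg/m^3
  c = 664.6 m/s
Formula: Z = rho * c
Z = 2.49 * 664.6
Z = 1654.85

1654.85 rayl


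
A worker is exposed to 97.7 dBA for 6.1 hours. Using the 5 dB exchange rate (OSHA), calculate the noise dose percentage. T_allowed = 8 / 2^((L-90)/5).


Given values:
  L = 97.7 dBA, T = 6.1 hours
Formula: T_allowed = 8 / 2^((L - 90) / 5)
Compute exponent: (97.7 - 90) / 5 = 1.54
Compute 2^(1.54) = 2.907945
T_allowed = 8 / 2.907945 = 2.751084 hours
Dose = (T / T_allowed) * 100
Dose = (6.1 / 2.751084) * 100 = 221.73

221.73 %


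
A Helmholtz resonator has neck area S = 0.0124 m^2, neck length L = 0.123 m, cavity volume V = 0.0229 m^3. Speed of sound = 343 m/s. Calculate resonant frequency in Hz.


Given values:
  S = 0.0124 m^2, L = 0.123 m, V = 0.0229 m^3, c = 343 m/s
Formula: f = (c / (2*pi)) * sqrt(S / (V * L))
Compute V * L = 0.0229 * 0.123 = 0.0028167
Compute S / (V * L) = 0.0124 / 0.0028167 = 4.4023
Compute sqrt(4.4023) = 2.098166
Compute c / (2*pi) = 343 / 6.283185 = 54.590148
f = 54.590148 * 2.098166 = 114.54

114.54 Hz


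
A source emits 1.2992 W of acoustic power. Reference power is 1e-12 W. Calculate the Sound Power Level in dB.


Given values:
  W = 1.2992 W
  W_ref = 1e-12 W
Formula: SWL = 10 * log10(W / W_ref)
Compute ratio: W / W_ref = 1299200000000
Compute log10: log10(1299200000000) = 12.113676
Multiply: SWL = 10 * 12.113676 = 121.14

121.14 dB


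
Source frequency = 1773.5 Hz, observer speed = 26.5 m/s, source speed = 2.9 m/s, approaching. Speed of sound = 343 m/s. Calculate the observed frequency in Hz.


Given values:
  f_s = 1773.5 Hz, v_o = 26.5 m/s, v_s = 2.9 m/s
  Direction: approaching
Formula: f_o = f_s * (c + v_o) / (c - v_s)
Numerator: c + v_o = 343 + 26.5 = 369.5
Denominator: c - v_s = 343 - 2.9 = 340.1
f_o = 1773.5 * 369.5 / 340.1 = 1926.81

1926.81 Hz


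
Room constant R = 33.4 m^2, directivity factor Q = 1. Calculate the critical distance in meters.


Given values:
  R = 33.4 m^2, Q = 1
Formula: d_c = 0.141 * sqrt(Q * R)
Compute Q * R = 1 * 33.4 = 33.4
Compute sqrt(33.4) = 5.7793
d_c = 0.141 * 5.7793 = 0.815

0.815 m


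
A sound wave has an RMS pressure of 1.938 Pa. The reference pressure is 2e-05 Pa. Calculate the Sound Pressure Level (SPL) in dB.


Given values:
  p = 1.938 Pa
  p_ref = 2e-05 Pa
Formula: SPL = 20 * log10(p / p_ref)
Compute ratio: p / p_ref = 1.938 / 2e-05 = 96900
Compute log10: log10(96900) = 4.986324
Multiply: SPL = 20 * 4.986324 = 99.73

99.73 dB


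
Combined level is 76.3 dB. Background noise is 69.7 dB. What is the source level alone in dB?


Given values:
  L_total = 76.3 dB, L_bg = 69.7 dB
Formula: L_source = 10 * log10(10^(L_total/10) - 10^(L_bg/10))
Convert to linear:
  10^(76.3/10) = 42657951.8802
  10^(69.7/10) = 9332543.008
Difference: 42657951.8802 - 9332543.008 = 33325408.8722
L_source = 10 * log10(33325408.8722) = 75.23

75.23 dB


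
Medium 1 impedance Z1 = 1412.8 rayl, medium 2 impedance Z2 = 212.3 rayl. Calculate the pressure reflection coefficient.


Given values:
  Z1 = 1412.8 rayl, Z2 = 212.3 rayl
Formula: R = (Z2 - Z1) / (Z2 + Z1)
Numerator: Z2 - Z1 = 212.3 - 1412.8 = -1200.5
Denominator: Z2 + Z1 = 212.3 + 1412.8 = 1625.1
R = -1200.5 / 1625.1 = -0.7387

-0.7387


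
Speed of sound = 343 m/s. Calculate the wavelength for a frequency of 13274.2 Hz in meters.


Given values:
  c = 343 m/s, f = 13274.2 Hz
Formula: lambda = c / f
lambda = 343 / 13274.2
lambda = 0.0258

0.0258 m


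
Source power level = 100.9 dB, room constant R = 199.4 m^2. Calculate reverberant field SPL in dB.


Given values:
  Lw = 100.9 dB, R = 199.4 m^2
Formula: SPL = Lw + 10 * log10(4 / R)
Compute 4 / R = 4 / 199.4 = 0.02006
Compute 10 * log10(0.02006) = -16.9767
SPL = 100.9 + (-16.9767) = 83.92

83.92 dB


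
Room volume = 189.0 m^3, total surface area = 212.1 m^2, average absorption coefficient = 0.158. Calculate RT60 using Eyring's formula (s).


Given values:
  V = 189.0 m^3, S = 212.1 m^2, alpha = 0.158
Formula: RT60 = 0.161 * V / (-S * ln(1 - alpha))
Compute ln(1 - 0.158) = ln(0.842) = -0.171975
Denominator: -212.1 * -0.171975 = 36.4759
Numerator: 0.161 * 189.0 = 30.429
RT60 = 30.429 / 36.4759 = 0.834

0.834 s
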